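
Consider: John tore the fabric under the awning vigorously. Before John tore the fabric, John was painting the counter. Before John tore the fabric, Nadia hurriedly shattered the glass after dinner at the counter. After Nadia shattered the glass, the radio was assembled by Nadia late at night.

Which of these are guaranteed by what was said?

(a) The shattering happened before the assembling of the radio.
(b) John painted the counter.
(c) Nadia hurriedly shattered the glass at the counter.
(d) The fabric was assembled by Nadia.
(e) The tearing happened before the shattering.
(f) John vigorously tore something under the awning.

(a) Entailed — the narrative places the shattering before the assembling.
(b) Not entailed — 'was painting' is progressive on an accomplishment; it does not entail the completed 'painted'.
(c) Entailed — every conjunct here is already in the original shattering event.
(d) Not entailed — Nadia assembled the radio, not the fabric; the fabric belongs to the tearing event.
(e) Not entailed — the narrative places the shattering before the tearing, not after.
(f) Entailed — the original entails any weakening of itself; this just generalizes the patient.

(a), (c), (f)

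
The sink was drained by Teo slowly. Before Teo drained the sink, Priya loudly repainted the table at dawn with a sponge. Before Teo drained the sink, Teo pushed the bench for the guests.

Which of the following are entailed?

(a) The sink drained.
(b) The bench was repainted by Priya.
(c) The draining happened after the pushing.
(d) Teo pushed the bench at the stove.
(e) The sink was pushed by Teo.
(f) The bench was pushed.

(a) Entailed — 'Teo drained the sink' is causative; it entails the inchoative 'the sink drained'.
(b) Not entailed — Priya repainted the table, not the bench; the bench belongs to the pushing event.
(c) Entailed — the narrative places the pushing before the draining.
(d) Not entailed — 'at the stove' adds information not in the original event.
(e) Not entailed — Teo pushed the bench, not the sink; the sink belongs to the draining event.
(f) Entailed — dropping 'for the guests' and generalizing the agent leaves a sub-description the original still satisfies.

(a), (c), (f)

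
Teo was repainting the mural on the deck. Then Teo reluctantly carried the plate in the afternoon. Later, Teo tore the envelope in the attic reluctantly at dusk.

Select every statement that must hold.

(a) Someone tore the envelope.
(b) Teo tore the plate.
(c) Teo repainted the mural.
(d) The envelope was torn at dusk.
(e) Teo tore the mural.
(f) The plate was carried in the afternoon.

(a) Entailed — this follows by dropping conjuncts from the tearing event's description.
(b) Not entailed — Teo tore the envelope, not the plate; the plate belongs to the carrying event.
(c) Not entailed — 'was repainting' is progressive on an accomplishment; it does not entail the completed 'repainted'.
(d) Entailed — every conjunct here is already in the original tearing event.
(e) Not entailed — Teo tore the envelope, not the mural; the mural belongs to the repainting event.
(f) Entailed — this follows by dropping conjuncts from the carrying event's description.

(a), (d), (f)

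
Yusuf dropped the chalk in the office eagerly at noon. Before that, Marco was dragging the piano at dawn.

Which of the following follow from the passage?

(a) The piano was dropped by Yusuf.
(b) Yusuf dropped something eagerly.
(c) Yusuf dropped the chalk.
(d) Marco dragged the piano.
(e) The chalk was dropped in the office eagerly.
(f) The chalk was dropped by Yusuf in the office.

(b), (c), (d), (e), (f)

(a) Not entailed — Yusuf dropped the chalk, not the piano; the piano belongs to the dragging event.
(b) Entailed — the original entails any weakening of itself; this just drops 'at noon', 'in the office' and generalizes the patient.
(c) Entailed — the original entails any weakening of itself; this just drops 'at noon', 'eagerly', 'in the office'.
(d) Entailed — 'drag' is an activity; 'was dragging' entails that some dragging happened, so 'dragged' holds.
(e) Entailed — dropping 'at noon' and generalizing the agent leaves a sub-description the original still satisfies.
(f) Entailed — this follows by dropping conjuncts from the dropping event's description.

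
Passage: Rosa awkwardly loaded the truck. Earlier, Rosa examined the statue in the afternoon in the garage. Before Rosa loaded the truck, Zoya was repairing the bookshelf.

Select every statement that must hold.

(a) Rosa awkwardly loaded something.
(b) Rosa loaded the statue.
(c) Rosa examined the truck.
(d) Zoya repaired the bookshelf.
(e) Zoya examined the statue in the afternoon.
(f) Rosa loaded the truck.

(a), (f)

(a) Entailed — generalizing the patient leaves a sub-description the original still satisfies.
(b) Not entailed — Rosa loaded the truck, not the statue; the statue belongs to the examining event.
(c) Not entailed — Rosa examined the statue, not the truck; the truck belongs to the loading event.
(d) Not entailed — 'was repairing' is progressive on an accomplishment; it does not entail the completed 'repaired'.
(e) Not entailed — the passage has Rosa examining the statue, not Zoya.
(f) Entailed — the original entails any weakening of itself; this just drops 'awkwardly'.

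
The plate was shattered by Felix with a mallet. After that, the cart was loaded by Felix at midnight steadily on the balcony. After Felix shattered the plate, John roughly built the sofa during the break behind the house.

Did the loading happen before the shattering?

no

The narrative orders the shattering before the loading.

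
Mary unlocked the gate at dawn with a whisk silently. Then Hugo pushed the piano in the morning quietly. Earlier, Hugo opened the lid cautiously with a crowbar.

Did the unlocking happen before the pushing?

yes

The narrative orders the unlocking before the pushing.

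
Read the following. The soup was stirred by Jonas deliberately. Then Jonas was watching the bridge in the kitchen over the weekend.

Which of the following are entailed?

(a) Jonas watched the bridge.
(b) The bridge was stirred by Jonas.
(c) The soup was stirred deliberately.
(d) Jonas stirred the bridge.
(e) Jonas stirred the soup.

(a), (c), (e)

(a) Entailed — 'watch' is an activity; 'was watching' entails that some watching happened, so 'watched' holds.
(b) Not entailed — Jonas stirred the soup, not the bridge; the bridge belongs to the watching event.
(c) Entailed — every conjunct here is already in the original stirring event.
(d) Not entailed — Jonas stirred the soup, not the bridge; the bridge belongs to the watching event.
(e) Entailed — the original entails any weakening of itself; this just drops 'deliberately'.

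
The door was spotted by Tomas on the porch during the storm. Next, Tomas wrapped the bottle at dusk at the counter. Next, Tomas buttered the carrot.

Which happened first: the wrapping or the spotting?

the spotting

The connectives place the spotting before the wrapping.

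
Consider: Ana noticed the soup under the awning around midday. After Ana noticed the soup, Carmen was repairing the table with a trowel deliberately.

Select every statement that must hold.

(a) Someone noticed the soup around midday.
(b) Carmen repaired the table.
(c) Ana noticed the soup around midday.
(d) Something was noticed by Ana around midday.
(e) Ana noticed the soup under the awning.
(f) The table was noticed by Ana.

(a), (c), (d), (e)

(a) Entailed — this follows by dropping conjuncts from the noticing event's description.
(b) Not entailed — 'was repairing' is progressive on an accomplishment; it does not entail the completed 'repaired'.
(c) Entailed — dropping 'under the awning' leaves a sub-description the original still satisfies.
(d) Entailed — dropping 'under the awning' and generalizing the patient leaves a sub-description the original still satisfies.
(e) Entailed — every conjunct here is already in the original noticing event.
(f) Not entailed — Ana noticed the soup, not the table; the table belongs to the repairing event.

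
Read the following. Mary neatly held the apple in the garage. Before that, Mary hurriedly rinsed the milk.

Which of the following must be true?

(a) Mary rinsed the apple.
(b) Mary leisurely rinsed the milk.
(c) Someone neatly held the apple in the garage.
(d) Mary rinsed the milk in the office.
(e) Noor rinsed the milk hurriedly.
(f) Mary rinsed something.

(c), (f)

(a) Not entailed — Mary rinsed the milk, not the apple; the apple belongs to the holding event.
(b) Not entailed — 'leisurely' adds a manner not in (and inconsistent with) the original.
(c) Entailed — the original entails any weakening of itself; this just generalizes the agent.
(d) Not entailed — 'in the office' adds information not in the original event.
(e) Not entailed — the passage has Mary rinsing the milk, not Noor.
(f) Entailed — the original entails any weakening of itself; this just drops 'hurriedly' and generalizes the patient.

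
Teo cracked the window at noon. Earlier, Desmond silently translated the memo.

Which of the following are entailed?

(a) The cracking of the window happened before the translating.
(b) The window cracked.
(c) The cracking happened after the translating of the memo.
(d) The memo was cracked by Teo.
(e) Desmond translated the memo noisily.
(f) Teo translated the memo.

(a) Not entailed — the narrative places the translating before the cracking, not after.
(b) Entailed — 'Teo cracked the window' is causative; it entails the inchoative 'the window cracked'.
(c) Entailed — the narrative places the translating before the cracking.
(d) Not entailed — Teo cracked the window, not the memo; the memo belongs to the translating event.
(e) Not entailed — 'noisily' adds a manner not in (and inconsistent with) the original.
(f) Not entailed — the passage has Desmond translating the memo, not Teo.

(b), (c)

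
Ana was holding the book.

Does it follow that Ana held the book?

yes

'hold' is atelic; if Ana was holding the book, then Ana held the book (for some time).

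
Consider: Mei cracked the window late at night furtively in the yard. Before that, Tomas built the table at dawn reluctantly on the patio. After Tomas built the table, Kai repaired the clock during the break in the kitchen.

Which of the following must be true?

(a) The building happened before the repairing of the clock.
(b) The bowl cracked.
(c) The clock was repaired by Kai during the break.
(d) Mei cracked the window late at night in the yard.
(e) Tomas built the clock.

(a) Entailed — the narrative places the building before the repairing.
(b) Not entailed — the window is what cracked, not the bowl.
(c) Entailed — this follows by dropping conjuncts from the repairing event's description.
(d) Entailed — the original entails any weakening of itself; this just drops 'furtively'.
(e) Not entailed — Tomas built the table, not the clock; the clock belongs to the repairing event.

(a), (c), (d)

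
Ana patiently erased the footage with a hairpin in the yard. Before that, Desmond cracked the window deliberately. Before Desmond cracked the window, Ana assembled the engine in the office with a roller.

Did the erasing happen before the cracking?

no

The narrative orders the cracking before the erasing.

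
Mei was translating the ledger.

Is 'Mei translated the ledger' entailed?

no

'was translating' is progressive; for an accomplishment like 'translate the ledger', it doesn't entail completion.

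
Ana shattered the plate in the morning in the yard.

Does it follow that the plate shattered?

yes

'Ana shattered the plate' is the causative; it entails the inchoative 'the plate shattered'.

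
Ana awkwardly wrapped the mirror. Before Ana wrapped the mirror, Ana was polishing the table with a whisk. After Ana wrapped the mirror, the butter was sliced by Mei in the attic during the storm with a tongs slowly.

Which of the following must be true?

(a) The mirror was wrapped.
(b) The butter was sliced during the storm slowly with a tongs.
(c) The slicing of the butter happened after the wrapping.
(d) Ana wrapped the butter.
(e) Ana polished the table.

(a) Entailed — this follows by dropping conjuncts from the wrapping event's description.
(b) Entailed — every conjunct here is already in the original slicing event.
(c) Entailed — the narrative places the wrapping before the slicing.
(d) Not entailed — Ana wrapped the mirror, not the butter; the butter belongs to the slicing event.
(e) Entailed — 'polish' is an activity; 'was polishing' entails that some polishing happened, so 'polished' holds.

(a), (b), (c), (e)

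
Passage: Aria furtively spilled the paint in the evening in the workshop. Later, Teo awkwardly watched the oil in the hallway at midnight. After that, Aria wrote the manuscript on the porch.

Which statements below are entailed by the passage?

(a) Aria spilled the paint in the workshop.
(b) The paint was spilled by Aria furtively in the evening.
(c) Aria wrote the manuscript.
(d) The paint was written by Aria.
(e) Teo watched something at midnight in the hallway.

(a) Entailed — every conjunct here is already in the original spilling event.
(b) Entailed — dropping 'in the workshop' leaves a sub-description the original still satisfies.
(c) Entailed — this follows by dropping conjuncts from the writing event's description.
(d) Not entailed — Aria wrote the manuscript, not the paint; the paint belongs to the spilling event.
(e) Entailed — the original entails any weakening of itself; this just drops 'awkwardly' and generalizes the patient.

(a), (b), (c), (e)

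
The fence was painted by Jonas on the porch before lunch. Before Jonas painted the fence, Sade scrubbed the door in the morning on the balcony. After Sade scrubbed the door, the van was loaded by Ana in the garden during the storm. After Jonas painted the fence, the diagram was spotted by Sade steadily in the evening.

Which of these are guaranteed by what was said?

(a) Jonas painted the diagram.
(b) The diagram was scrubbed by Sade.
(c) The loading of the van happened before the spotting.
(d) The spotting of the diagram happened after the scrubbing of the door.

(d)

(a) Not entailed — Jonas painted the fence, not the diagram; the diagram belongs to the spotting event.
(b) Not entailed — Sade scrubbed the door, not the diagram; the diagram belongs to the spotting event.
(c) Not entailed — the narrative doesn't order the loading relative to the spotting.
(d) Entailed — the narrative places the scrubbing before the spotting.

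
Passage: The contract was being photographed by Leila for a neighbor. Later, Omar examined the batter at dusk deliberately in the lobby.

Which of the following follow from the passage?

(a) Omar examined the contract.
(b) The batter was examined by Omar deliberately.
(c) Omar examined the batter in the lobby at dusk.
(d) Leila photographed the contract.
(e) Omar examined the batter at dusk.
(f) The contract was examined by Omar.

(b), (c), (e)

(a) Not entailed — Omar examined the batter, not the contract; the contract belongs to the photographing event.
(b) Entailed — the original entails any weakening of itself; this just drops 'at dusk', 'in the lobby'.
(c) Entailed — this follows by dropping conjuncts from the examining event's description.
(d) Not entailed — 'was photographing' is progressive on an accomplishment; it does not entail the completed 'photographed'.
(e) Entailed — dropping 'deliberately', 'in the lobby' leaves a sub-description the original still satisfies.
(f) Not entailed — Omar examined the batter, not the contract; the contract belongs to the photographing event.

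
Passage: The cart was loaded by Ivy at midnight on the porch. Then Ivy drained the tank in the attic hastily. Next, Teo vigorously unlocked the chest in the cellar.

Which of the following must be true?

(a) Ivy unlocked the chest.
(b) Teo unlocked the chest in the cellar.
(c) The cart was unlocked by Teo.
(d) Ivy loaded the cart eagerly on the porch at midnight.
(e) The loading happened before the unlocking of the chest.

(a) Not entailed — the passage has Teo unlocking the chest, not Ivy.
(b) Entailed — this follows by dropping conjuncts from the unlocking event's description.
(c) Not entailed — Teo unlocked the chest, not the cart; the cart belongs to the loading event.
(d) Not entailed — 'eagerly' adds information not in the original event.
(e) Entailed — the narrative places the loading before the unlocking.

(b), (e)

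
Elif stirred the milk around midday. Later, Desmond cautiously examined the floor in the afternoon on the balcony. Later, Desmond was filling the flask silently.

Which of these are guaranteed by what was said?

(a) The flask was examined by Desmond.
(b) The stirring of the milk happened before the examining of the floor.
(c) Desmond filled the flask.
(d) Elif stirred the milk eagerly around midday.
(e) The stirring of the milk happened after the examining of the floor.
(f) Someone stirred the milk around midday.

(a) Not entailed — Desmond examined the floor, not the flask; the flask belongs to the filling event.
(b) Entailed — the narrative places the stirring before the examining.
(c) Not entailed — 'was filling' is progressive on an accomplishment; it does not entail the completed 'filled'.
(d) Not entailed — 'eagerly' adds information not in the original event.
(e) Not entailed — the narrative places the stirring before the examining, not after.
(f) Entailed — generalizing the agent leaves a sub-description the original still satisfies.

(b), (f)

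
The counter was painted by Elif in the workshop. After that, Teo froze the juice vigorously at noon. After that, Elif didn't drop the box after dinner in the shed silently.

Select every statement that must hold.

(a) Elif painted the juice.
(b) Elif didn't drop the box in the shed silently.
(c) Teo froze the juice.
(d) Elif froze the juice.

(a) Not entailed — Elif painted the counter, not the juice; the juice belongs to the freezing event.
(b) Not entailed — dropping 'after dinner' under negation is not valid — the original leaves open that Elif dropped the box some other way.
(c) Entailed — dropping 'vigorously', 'at noon' leaves a sub-description the original still satisfies.
(d) Not entailed — the passage has Teo freezing the juice, not Elif.

(c)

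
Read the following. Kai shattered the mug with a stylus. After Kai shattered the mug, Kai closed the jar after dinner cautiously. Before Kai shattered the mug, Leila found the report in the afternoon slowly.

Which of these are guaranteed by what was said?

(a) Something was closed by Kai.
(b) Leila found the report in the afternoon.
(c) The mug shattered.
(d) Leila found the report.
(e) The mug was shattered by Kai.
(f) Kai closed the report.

(a), (b), (c), (d), (e)

(a) Entailed — this follows by dropping conjuncts from the closing event's description.
(b) Entailed — the original entails any weakening of itself; this just drops 'slowly'.
(c) Entailed — 'Kai shattered the mug' is causative; it entails the inchoative 'the mug shattered'.
(d) Entailed — every conjunct here is already in the original finding event.
(e) Entailed — dropping 'with a stylus' leaves a sub-description the original still satisfies.
(f) Not entailed — Kai closed the jar, not the report; the report belongs to the finding event.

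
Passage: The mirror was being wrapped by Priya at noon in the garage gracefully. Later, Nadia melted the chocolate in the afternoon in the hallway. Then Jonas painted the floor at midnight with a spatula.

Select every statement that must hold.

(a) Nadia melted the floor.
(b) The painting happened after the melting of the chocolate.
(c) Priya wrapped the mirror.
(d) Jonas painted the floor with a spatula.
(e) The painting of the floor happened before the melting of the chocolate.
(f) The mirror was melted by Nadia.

(b), (d)

(a) Not entailed — Nadia melted the chocolate, not the floor; the floor belongs to the painting event.
(b) Entailed — the narrative places the melting before the painting.
(c) Not entailed — 'was wrapping' is progressive on an accomplishment; it does not entail the completed 'wrapped'.
(d) Entailed — the original entails any weakening of itself; this just drops 'at midnight'.
(e) Not entailed — the narrative places the melting before the painting, not after.
(f) Not entailed — Nadia melted the chocolate, not the mirror; the mirror belongs to the wrapping event.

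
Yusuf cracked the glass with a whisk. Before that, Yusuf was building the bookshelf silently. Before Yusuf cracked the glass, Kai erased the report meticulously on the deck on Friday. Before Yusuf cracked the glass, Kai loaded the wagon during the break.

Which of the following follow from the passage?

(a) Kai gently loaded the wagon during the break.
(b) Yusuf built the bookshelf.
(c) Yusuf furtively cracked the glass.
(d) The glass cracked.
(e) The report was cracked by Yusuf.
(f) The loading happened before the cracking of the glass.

(a) Not entailed — 'gently' adds information not in the original event.
(b) Not entailed — 'was building' is progressive on an accomplishment; it does not entail the completed 'built'.
(c) Not entailed — 'furtively' adds information not in the original event.
(d) Entailed — 'Yusuf cracked the glass' is causative; it entails the inchoative 'the glass cracked'.
(e) Not entailed — Yusuf cracked the glass, not the report; the report belongs to the erasing event.
(f) Entailed — the narrative places the loading before the cracking.

(d), (f)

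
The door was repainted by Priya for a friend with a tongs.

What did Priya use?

a tongs

'with a tongs' marks the instrument of the repainting event.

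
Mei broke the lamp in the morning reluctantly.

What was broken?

the lamp

'the lamp' marks the patient of the breaking event.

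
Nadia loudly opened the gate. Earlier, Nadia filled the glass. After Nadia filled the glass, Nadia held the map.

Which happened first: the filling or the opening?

the filling

The connectives place the filling before the opening.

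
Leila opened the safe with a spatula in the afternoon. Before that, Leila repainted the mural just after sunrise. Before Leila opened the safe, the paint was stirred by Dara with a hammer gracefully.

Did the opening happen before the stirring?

The narrative orders the stirring before the opening.

no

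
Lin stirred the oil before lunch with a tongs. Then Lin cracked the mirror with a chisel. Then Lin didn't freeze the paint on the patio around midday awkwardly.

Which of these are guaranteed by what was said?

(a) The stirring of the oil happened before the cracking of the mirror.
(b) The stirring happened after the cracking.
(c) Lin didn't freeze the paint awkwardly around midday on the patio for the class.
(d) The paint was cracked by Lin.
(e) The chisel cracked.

(a) Entailed — the narrative places the stirring before the cracking.
(b) Not entailed — the narrative places the stirring before the cracking, not after.
(c) Entailed — under negation, adding a further restriction is entailed: if no such freezing event occurred, none occurred for the class either.
(d) Not entailed — Lin cracked the mirror, not the paint; the paint belongs to the freezing event.
(e) Not entailed — the mirror is what cracked, not the chisel.

(a), (c)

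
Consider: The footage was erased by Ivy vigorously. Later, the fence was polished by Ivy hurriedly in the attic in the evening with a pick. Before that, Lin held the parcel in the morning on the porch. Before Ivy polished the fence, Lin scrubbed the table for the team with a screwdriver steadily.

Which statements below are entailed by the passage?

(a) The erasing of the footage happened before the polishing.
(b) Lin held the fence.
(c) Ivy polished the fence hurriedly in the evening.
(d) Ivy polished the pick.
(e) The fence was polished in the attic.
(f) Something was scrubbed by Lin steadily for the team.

(a), (c), (e), (f)

(a) Entailed — the narrative places the erasing before the polishing.
(b) Not entailed — Lin held the parcel, not the fence; the fence belongs to the polishing event.
(c) Entailed — the original entails any weakening of itself; this just drops 'in the attic', 'with a pick'.
(d) Not entailed — the pick is the instrument, not what was polished.
(e) Entailed — this follows by dropping conjuncts from the polishing event's description.
(f) Entailed — dropping 'with a screwdriver' and generalizing the patient leaves a sub-description the original still satisfies.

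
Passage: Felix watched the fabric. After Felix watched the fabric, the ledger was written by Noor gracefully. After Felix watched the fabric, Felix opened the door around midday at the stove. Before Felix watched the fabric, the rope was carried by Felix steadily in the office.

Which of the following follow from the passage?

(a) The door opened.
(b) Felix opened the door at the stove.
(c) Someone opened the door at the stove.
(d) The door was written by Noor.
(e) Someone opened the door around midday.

(a) Entailed — 'Felix opened the door' is causative; it entails the inchoative 'the door opened'.
(b) Entailed — this follows by dropping conjuncts from the opening event's description.
(c) Entailed — dropping 'around midday' and generalizing the agent leaves a sub-description the original still satisfies.
(d) Not entailed — Noor wrote the ledger, not the door; the door belongs to the opening event.
(e) Entailed — dropping 'at the stove' and generalizing the agent leaves a sub-description the original still satisfies.

(a), (b), (c), (e)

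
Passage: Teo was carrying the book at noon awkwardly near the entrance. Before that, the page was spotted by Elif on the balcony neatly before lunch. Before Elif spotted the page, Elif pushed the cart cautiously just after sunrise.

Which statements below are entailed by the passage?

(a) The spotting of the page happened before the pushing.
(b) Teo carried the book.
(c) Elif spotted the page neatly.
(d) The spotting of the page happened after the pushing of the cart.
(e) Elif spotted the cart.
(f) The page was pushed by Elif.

(b), (c), (d)

(a) Not entailed — the narrative places the pushing before the spotting, not after.
(b) Entailed — 'carry' is an activity; 'was carrying' entails that some carrying happened, so 'carried' holds.
(c) Entailed — the original entails any weakening of itself; this just drops 'on the balcony', 'before lunch'.
(d) Entailed — the narrative places the pushing before the spotting.
(e) Not entailed — Elif spotted the page, not the cart; the cart belongs to the pushing event.
(f) Not entailed — Elif pushed the cart, not the page; the page belongs to the spotting event.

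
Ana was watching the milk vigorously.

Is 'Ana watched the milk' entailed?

yes

'watch' is atelic; if Ana was watching the milk, then Ana watched the milk (for some time).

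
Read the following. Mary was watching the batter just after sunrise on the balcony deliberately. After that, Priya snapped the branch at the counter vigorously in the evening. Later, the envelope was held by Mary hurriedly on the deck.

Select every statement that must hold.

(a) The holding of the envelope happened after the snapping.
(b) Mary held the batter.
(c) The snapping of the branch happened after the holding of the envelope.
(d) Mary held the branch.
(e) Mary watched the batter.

(a) Entailed — the narrative places the snapping before the holding.
(b) Not entailed — Mary held the envelope, not the batter; the batter belongs to the watching event.
(c) Not entailed — the narrative places the snapping before the holding, not after.
(d) Not entailed — Mary held the envelope, not the branch; the branch belongs to the snapping event.
(e) Entailed — 'watch' is an activity; 'was watching' entails that some watching happened, so 'watched' holds.

(a), (e)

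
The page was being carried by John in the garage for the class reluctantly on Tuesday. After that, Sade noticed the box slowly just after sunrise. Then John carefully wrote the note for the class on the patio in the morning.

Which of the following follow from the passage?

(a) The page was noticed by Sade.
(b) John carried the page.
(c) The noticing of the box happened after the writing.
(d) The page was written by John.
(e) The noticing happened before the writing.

(b), (e)

(a) Not entailed — Sade noticed the box, not the page; the page belongs to the carrying event.
(b) Entailed — 'carry' is an activity; 'was carrying' entails that some carrying happened, so 'carried' holds.
(c) Not entailed — the narrative places the noticing before the writing, not after.
(d) Not entailed — John wrote the note, not the page; the page belongs to the carrying event.
(e) Entailed — the narrative places the noticing before the writing.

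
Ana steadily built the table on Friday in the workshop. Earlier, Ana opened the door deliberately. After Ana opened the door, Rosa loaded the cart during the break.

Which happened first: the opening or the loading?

The connectives place the opening before the loading.

the opening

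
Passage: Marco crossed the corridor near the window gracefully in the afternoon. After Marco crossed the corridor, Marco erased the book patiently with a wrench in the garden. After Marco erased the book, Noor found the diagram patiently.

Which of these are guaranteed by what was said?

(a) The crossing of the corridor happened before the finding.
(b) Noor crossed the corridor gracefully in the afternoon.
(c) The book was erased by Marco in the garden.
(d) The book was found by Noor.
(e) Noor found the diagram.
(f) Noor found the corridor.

(a) Entailed — the narrative places the crossing before the finding.
(b) Not entailed — the passage has Marco crossing the corridor, not Noor.
(c) Entailed — this follows by dropping conjuncts from the erasing event's description.
(d) Not entailed — Noor found the diagram, not the book; the book belongs to the erasing event.
(e) Entailed — dropping 'patiently' leaves a sub-description the original still satisfies.
(f) Not entailed — Noor found the diagram, not the corridor; the corridor belongs to the crossing event.

(a), (c), (e)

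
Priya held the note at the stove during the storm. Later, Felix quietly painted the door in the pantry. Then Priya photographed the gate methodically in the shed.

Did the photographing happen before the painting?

no

The narrative orders the painting before the photographing.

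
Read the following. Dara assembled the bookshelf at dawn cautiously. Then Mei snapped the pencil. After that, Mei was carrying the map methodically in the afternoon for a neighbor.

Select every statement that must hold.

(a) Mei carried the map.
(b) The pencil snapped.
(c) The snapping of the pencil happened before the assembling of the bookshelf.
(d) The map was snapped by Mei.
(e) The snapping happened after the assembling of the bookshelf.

(a) Entailed — 'carry' is an activity; 'was carrying' entails that some carrying happened, so 'carried' holds.
(b) Entailed — 'Mei snapped the pencil' is causative; it entails the inchoative 'the pencil snapped'.
(c) Not entailed — the narrative places the assembling before the snapping, not after.
(d) Not entailed — Mei snapped the pencil, not the map; the map belongs to the carrying event.
(e) Entailed — the narrative places the assembling before the snapping.

(a), (b), (e)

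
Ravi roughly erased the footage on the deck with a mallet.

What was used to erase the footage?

a mallet

'with a mallet' marks the instrument of the erasing event.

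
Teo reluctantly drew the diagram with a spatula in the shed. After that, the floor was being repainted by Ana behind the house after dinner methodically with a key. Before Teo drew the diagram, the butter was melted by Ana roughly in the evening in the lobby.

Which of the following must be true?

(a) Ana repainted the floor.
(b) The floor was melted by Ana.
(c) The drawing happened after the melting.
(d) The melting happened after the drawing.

(a) Not entailed — 'was repainting' is progressive on an accomplishment; it does not entail the completed 'repainted'.
(b) Not entailed — Ana melted the butter, not the floor; the floor belongs to the repainting event.
(c) Entailed — the narrative places the melting before the drawing.
(d) Not entailed — the narrative places the melting before the drawing, not after.

(c)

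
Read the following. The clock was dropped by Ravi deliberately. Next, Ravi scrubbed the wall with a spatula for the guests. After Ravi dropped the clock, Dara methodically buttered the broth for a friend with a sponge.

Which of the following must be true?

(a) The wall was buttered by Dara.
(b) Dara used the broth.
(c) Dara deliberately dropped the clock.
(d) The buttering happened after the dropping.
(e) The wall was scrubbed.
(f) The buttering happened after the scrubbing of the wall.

(a) Not entailed — Dara buttered the broth, not the wall; the wall belongs to the scrubbing event.
(b) Not entailed — the broth is the patient, not an instrument — Dara used a sponge.
(c) Not entailed — the passage has Ravi dropping the clock, not Dara.
(d) Entailed — the narrative places the dropping before the buttering.
(e) Entailed — every conjunct here is already in the original scrubbing event.
(f) Not entailed — the narrative doesn't order the scrubbing relative to the buttering.

(d), (e)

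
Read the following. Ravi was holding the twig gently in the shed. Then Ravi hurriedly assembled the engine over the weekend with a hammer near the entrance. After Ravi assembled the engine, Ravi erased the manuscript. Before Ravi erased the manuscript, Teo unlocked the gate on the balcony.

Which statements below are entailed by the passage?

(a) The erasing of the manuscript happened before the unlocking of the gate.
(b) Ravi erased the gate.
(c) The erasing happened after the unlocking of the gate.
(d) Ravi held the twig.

(c), (d)

(a) Not entailed — the narrative places the unlocking before the erasing, not after.
(b) Not entailed — Ravi erased the manuscript, not the gate; the gate belongs to the unlocking event.
(c) Entailed — the narrative places the unlocking before the erasing.
(d) Entailed — 'hold' is an activity; 'was holding' entails that some holding happened, so 'held' holds.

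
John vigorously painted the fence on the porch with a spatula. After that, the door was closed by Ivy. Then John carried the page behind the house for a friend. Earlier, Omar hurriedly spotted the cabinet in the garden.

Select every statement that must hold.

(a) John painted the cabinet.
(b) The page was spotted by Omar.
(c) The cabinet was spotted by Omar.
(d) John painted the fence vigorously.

(c), (d)

(a) Not entailed — John painted the fence, not the cabinet; the cabinet belongs to the spotting event.
(b) Not entailed — Omar spotted the cabinet, not the page; the page belongs to the carrying event.
(c) Entailed — every conjunct here is already in the original spotting event.
(d) Entailed — the original entails any weakening of itself; this just drops 'with a spatula', 'on the porch'.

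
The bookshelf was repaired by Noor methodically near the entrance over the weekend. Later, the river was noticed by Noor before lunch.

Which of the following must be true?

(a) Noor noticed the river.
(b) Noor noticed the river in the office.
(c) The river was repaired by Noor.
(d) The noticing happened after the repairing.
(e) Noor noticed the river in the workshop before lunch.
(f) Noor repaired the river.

(a), (d)

(a) Entailed — the original entails any weakening of itself; this just drops 'before lunch'.
(b) Not entailed — 'in the office' adds information not in the original event.
(c) Not entailed — Noor repaired the bookshelf, not the river; the river belongs to the noticing event.
(d) Entailed — the narrative places the repairing before the noticing.
(e) Not entailed — 'in the workshop' adds information not in the original event.
(f) Not entailed — Noor repaired the bookshelf, not the river; the river belongs to the noticing event.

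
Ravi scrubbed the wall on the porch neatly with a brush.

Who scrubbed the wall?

'Ravi' marks the agent of the scrubbing event.

Ravi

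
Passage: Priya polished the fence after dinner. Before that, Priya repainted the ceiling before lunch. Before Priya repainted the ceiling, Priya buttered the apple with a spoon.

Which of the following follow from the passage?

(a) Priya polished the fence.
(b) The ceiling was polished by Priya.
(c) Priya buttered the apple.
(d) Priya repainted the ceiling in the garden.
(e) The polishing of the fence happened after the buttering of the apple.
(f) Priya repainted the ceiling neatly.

(a) Entailed — the original entails any weakening of itself; this just drops 'after dinner'.
(b) Not entailed — Priya polished the fence, not the ceiling; the ceiling belongs to the repainting event.
(c) Entailed — the original entails any weakening of itself; this just drops 'with a spoon'.
(d) Not entailed — 'in the garden' adds information not in the original event.
(e) Entailed — the narrative places the buttering before the polishing.
(f) Not entailed — 'neatly' adds information not in the original event.

(a), (c), (e)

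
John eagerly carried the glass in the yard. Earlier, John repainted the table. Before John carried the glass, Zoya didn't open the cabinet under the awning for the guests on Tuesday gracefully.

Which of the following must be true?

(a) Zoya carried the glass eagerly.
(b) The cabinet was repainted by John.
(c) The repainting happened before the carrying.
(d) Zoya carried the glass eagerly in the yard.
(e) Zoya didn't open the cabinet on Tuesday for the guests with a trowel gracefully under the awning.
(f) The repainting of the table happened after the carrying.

(c), (e)

(a) Not entailed — the passage has John carrying the glass, not Zoya.
(b) Not entailed — John repainted the table, not the cabinet; the cabinet belongs to the opening event.
(c) Entailed — the narrative places the repainting before the carrying.
(d) Not entailed — the passage has John carrying the glass, not Zoya.
(e) Entailed — under negation, adding a further restriction is entailed: if no such opening event occurred, none occurred with a trowel either.
(f) Not entailed — the narrative places the repainting before the carrying, not after.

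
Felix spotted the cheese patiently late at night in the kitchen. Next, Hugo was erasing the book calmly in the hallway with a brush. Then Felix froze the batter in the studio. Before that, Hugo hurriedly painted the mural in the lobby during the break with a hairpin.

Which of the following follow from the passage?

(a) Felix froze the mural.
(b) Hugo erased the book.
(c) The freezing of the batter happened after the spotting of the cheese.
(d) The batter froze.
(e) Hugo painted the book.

(c), (d)

(a) Not entailed — Felix froze the batter, not the mural; the mural belongs to the painting event.
(b) Not entailed — 'was erasing' is progressive on an accomplishment; it does not entail the completed 'erased'.
(c) Entailed — the narrative places the spotting before the freezing.
(d) Entailed — 'Felix froze the batter' is causative; it entails the inchoative 'the batter froze'.
(e) Not entailed — Hugo painted the mural, not the book; the book belongs to the erasing event.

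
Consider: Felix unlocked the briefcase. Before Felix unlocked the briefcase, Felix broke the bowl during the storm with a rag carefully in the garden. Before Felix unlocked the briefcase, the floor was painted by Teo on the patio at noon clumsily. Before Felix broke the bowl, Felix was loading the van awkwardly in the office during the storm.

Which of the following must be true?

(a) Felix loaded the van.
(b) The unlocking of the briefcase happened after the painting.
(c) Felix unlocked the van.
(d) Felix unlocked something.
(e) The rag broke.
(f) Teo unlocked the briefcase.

(a) Not entailed — 'was loading' is progressive on an accomplishment; it does not entail the completed 'loaded'.
(b) Entailed — the narrative places the painting before the unlocking.
(c) Not entailed — Felix unlocked the briefcase, not the van; the van belongs to the loading event.
(d) Entailed — every conjunct here is already in the original unlocking event.
(e) Not entailed — the bowl is what broke, not the rag.
(f) Not entailed — the passage has Felix unlocking the briefcase, not Teo.

(b), (d)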